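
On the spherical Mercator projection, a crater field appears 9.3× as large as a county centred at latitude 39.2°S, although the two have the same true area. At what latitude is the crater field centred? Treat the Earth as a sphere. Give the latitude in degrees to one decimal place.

For equal true areas on Mercator, apparent areas scale as sec²φ, so the ratio is cos²φ₂ / cos²φ₁.
cos²φ₂ / cos²φ₁ = 9.3  ⇒  cos φ₁ = cos 39.2° / √9.3 = 0.7749/3.050 = 0.2541.
φ₁ = arccos(0.2541) ≈ 75.3°.

75.3°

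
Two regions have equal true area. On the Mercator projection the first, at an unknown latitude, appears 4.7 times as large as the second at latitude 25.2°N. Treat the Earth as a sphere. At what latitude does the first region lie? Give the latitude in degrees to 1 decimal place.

65.3°

On Mercator, (apparent₁)/(apparent₂) = sec²φ₁ / sec²φ₂ when true areas are equal.
cos²φ₂ / cos²φ₁ = 4.7  ⇒  cos φ₁ = cos 25.2° / √4.7 = 0.9048/2.168 = 0.4174.
φ₁ = arccos(0.4174) ≈ 65.3°.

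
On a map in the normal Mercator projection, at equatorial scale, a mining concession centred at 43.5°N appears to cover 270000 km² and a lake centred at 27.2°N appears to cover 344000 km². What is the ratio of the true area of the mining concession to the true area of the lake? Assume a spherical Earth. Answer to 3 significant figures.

Mercator's areal exaggeration is sec²φ; hence true area = (apparent area) · cos²φ.
True area of mining concession: 270000 × cos²(43.5°) = 270000 × 0.5262 = 142100 km².
True area of lake: 344000 × cos²(27.2°) = 344000 × 0.7911 = 272100 km².
Ratio = 142100 / 272100 ≈ 0.522.

0.522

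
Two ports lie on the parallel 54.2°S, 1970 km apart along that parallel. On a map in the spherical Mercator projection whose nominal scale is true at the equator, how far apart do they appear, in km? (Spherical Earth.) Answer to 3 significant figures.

Mercator is conformal, so the point scale is isotropic: h = k = sec φ = 1/cos φ.
Along the parallel, k = sec 54.2° = 1/0.5850 = 1.710.
Map distance = 1970 × 1.710 ≈ 3370 km.

3370 km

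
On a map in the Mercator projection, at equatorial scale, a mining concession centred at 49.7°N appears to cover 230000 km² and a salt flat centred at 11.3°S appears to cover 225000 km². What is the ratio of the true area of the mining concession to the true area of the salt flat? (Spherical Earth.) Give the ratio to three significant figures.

0.445

Mercator's areal exaggeration is sec²φ; hence true area = (apparent area) · cos²φ.
True area of mining concession: 230000 × cos²(49.7°) = 230000 × 0.4183 = 96220 km².
True area of salt flat: 225000 × cos²(11.3°) = 225000 × 0.9616 = 216400 km².
Ratio = 96220 / 216400 ≈ 0.445.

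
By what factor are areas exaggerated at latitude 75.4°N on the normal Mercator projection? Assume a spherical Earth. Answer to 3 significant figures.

The Mercator projection is conformal; its linear scale factor is the same in every direction and equals sec φ = 1/cos φ.
Areal scale = k² = sec²φ = 1/cos²(75.4°) = 1/0.2521² = 15.74.

15.7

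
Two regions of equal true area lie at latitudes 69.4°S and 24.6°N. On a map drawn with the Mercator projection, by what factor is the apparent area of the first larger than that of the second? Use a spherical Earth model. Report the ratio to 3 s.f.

6.68

Mercator areal scale is sec²φ.
At 69.4°: sec²(69.4°) = 1/0.3518² = 8.078.
At 24.6°: sec²(24.6°) = 1/0.9092² = 1.210.
Ratio = 8.078/1.210 = cos²(24.6°)/cos²(69.4°) ≈ 6.68.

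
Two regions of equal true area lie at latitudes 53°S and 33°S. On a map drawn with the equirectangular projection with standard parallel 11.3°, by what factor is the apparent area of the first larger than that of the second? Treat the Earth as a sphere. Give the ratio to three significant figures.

The equidistant cylindrical projection with φ₀ = 11.3° has h = 1 (meridians true) and k = cos φ₀ / cos φ along parallels.
Areal scale at 53°: h·k = 1.000 × 1.629 = 1.629.
Areal scale at 33°: h·k = 1.000 × 1.169 = 1.169.
Ratio = 1.629/1.169 ≈ 1.39.

1.39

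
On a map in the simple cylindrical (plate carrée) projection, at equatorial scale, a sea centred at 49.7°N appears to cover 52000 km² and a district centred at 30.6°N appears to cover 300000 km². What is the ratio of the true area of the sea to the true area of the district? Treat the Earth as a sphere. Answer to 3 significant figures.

On the plate carrée, areal scale = h·k = 1 × sec φ, so true area = apparent × cos φ.
True area of sea: 52000 × cos(49.7°) = 52000 × 0.6468 = 33630 km².
True area of district: 300000 × cos(30.6°) = 300000 × 0.8607 = 258200 km².
Ratio = 33630 / 258200 ≈ 0.130.

0.130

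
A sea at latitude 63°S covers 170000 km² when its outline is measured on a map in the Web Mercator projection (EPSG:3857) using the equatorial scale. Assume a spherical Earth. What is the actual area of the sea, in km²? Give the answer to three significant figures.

For Mercator, h = k = sec φ (a conformal cylindrical projection has a single point scale, 1/cos φ).
Areal scale = k² = sec²φ = 1/cos²(63°) = 1/0.4540² = 4.852.
True area = apparent / (areal scale) = 170000 / 4.852 ≈ 35000 km².

35000 km²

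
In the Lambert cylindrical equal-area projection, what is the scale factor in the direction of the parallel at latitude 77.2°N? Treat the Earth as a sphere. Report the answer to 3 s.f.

The Lambert cylindrical equal-area projection is the cylindrical equal-area projection with its standard parallel at the equator (φ₀ = 0). Cylindrical equal-area (φ₀ = 0°): h = cos φ / cos 0° along meridians, k = cos 0° / cos φ along parallels; h·k = 1.
k = cos 0° / cos 77.2° = 1.000/0.2215 = 4.514.

4.51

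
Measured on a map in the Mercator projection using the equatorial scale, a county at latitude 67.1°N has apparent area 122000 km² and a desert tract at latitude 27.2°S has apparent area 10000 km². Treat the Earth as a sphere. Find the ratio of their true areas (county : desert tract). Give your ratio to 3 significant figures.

Mercator's areal exaggeration is sec²φ; hence true area = (apparent area) · cos²φ.
True area of county: 122000 × cos²(67.1°) = 122000 × 0.1514 = 18470 km².
True area of desert tract: 10000 × cos²(27.2°) = 10000 × 0.7911 = 7911 km².
Ratio = 18470 / 7911 ≈ 2.34.

2.34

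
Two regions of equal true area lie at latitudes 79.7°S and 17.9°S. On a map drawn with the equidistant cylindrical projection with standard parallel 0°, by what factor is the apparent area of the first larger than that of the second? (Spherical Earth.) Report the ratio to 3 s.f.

In the plate carrée (x = Rλ, y = Rφ), meridians are true-scale (h = 1) and parallels are stretched by k = sec φ.
Areal scale at 79.7°: h·k = 1.000 × 5.593 = 5.593.
Areal scale at 17.9°: h·k = 1.000 × 1.051 = 1.051.
Ratio = 5.593/1.051 ≈ 5.32.

5.32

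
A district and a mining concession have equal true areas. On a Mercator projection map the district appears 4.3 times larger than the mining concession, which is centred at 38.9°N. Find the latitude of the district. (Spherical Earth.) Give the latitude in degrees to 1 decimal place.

Mercator areal scale is sec²φ, so apparent-area ratio = sec²φ₁ / sec²φ₂ = cos²φ₂ / cos²φ₁.
cos²φ₂ / cos²φ₁ = 4.3  ⇒  cos φ₁ = cos 38.9° / √4.3 = 0.7782/2.074 = 0.3753.
φ₁ = arccos(0.3753) ≈ 68.0°.

68.0°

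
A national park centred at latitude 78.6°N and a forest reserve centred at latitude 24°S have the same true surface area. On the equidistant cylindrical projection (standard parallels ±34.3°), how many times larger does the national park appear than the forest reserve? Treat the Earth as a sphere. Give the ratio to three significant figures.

4.62

With standard parallel φ₀ = 34.3°, the equirectangular projection gives x = Rλ cos φ₀, y = Rφ, so h = 1 and k = cos 34.3° / cos φ.
Areal scale at 78.6°: h·k = 1.000 × 4.179 = 4.179.
Areal scale at 24°: h·k = 1.000 × 0.9043 = 0.9043.
Ratio = 4.179/0.9043 ≈ 4.62.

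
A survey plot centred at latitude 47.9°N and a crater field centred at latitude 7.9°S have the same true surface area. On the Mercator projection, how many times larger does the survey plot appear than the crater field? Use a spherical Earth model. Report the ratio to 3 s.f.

2.18

On Mercator, area is exaggerated by sec²φ = 1/cos²φ.
At 47.9°: sec²(47.9°) = 1/0.6704² = 2.225.
At 7.9°: sec²(7.9°) = 1/0.9905² = 1.019.
Ratio = 2.225/1.019 = cos²(7.9°)/cos²(47.9°) ≈ 2.18.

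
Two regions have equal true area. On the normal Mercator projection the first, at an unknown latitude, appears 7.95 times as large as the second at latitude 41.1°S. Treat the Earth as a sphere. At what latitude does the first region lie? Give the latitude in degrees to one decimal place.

74.5°

For equal true areas on Mercator, apparent areas scale as sec²φ, so the ratio is cos²φ₂ / cos²φ₁.
cos²φ₂ / cos²φ₁ = 7.95  ⇒  cos φ₁ = cos 41.1° / √7.95 = 0.7536/2.820 = 0.2673.
φ₁ = arccos(0.2673) ≈ 74.5°.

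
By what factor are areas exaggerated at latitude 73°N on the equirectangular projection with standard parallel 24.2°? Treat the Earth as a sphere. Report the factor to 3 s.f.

In the equirectangular projection with standard parallel φ₀ = 24.2° (x = Rλ cos φ₀, y = Rφ), meridians are true-scale (h = 1) and the parallel scale is k = cos φ₀ / cos φ.
Areal scale = h·k = 1 × cos φ₀ / cos φ; at 73°, h = 1.000, k = 3.120, so h·k = 3.120.

3.12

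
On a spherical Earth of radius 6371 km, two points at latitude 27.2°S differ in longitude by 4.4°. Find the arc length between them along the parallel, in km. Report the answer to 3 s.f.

435 km

Arc length along a parallel = R cos φ · Δλ (with Δλ in radians).
= 6371 × cos 27.2° × (4.4° × π/180) = 6371 × 0.8894 × 0.07679 ≈ 435 km.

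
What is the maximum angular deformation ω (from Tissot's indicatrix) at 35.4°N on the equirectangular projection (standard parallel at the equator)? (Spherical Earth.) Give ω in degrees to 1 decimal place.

Plate carrée maps x = Rλ, y = Rφ. The meridian scale is h = 1 and the parallel scale is k = 1/cos φ = sec φ.
At 35.4°: h = 1.000, k = 1.227; principal scales a = 1.227, b = 1.000.
sin(ω/2) = (a − b)/(a + b) = 0.2268/2.227 = 0.1019, so ω = 2 arcsin(0.1019) ≈ 11.7°.

11.7°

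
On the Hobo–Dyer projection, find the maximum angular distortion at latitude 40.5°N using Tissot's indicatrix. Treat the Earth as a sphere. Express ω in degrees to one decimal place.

The Hobo–Dyer projection is cylindrical equal-area with φ₀ = 37.5°. Cylindrical equal-area (φ₀ = 37.5°): h = cos φ / cos 37.5° along meridians, k = cos 37.5° / cos φ along parallels; h·k = 1.
At 40.5°: h = 0.9585, k = 1.043; principal scales a = 1.043, b = 0.9585.
sin(ω/2) = (a − b)/(a + b) = 0.08486/2.002 = 0.04239, so ω = 2 arcsin(0.04239) ≈ 4.9°.

4.9°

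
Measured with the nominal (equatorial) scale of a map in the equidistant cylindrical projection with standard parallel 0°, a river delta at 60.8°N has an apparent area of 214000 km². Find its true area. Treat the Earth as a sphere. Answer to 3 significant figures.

104000 km²

For the equirectangular projection with φ₀ = 0 (plate carrée), h = 1 along meridians and k = sec φ along parallels.
Areal scale = h·k = 1 × sec φ; at 60.8°, h = 1.000, k = 2.050, so h·k = 2.050.
True area = apparent / (areal scale) = 214000 / 2.050 ≈ 104000 km².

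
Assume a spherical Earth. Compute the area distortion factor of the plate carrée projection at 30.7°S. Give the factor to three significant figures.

For the equirectangular projection with φ₀ = 0 (plate carrée), h = 1 along meridians and k = sec φ along parallels.
Areal scale = h·k = 1 × sec φ; at 30.7°, h = 1.000, k = 1.163, so h·k = 1.163.

1.16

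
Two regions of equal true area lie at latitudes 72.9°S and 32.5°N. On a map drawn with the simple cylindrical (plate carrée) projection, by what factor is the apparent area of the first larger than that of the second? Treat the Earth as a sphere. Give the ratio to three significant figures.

2.87

Plate carrée maps x = Rλ, y = Rφ. The meridian scale is h = 1 and the parallel scale is k = 1/cos φ = sec φ.
Areal scale at 72.9°: h·k = 1.000 × 3.401 = 3.401.
Areal scale at 32.5°: h·k = 1.000 × 1.186 = 1.186.
Ratio = 3.401/1.186 ≈ 2.87.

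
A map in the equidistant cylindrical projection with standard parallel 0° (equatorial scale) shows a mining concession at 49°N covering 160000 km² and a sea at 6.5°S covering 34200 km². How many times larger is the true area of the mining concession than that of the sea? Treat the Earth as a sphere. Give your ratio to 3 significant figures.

3.09

On the plate carrée, areal scale = h·k = 1 × sec φ, so true area = apparent × cos φ.
True area of mining concession: 160000 × cos(49°) = 160000 × 0.6561 = 105000 km².
True area of sea: 34200 × cos(6.5°) = 34200 × 0.9936 = 33980 km².
Ratio = 105000 / 33980 ≈ 3.09.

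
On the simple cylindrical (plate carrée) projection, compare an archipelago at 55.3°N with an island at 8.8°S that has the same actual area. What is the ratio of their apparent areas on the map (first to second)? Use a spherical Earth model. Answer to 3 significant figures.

Plate carrée maps x = Rλ, y = Rφ. The meridian scale is h = 1 and the parallel scale is k = 1/cos φ = sec φ.
Areal scale at 55.3°: h·k = 1.000 × 1.757 = 1.757.
Areal scale at 8.8°: h·k = 1.000 × 1.012 = 1.012.
Ratio = 1.757/1.012 ≈ 1.74.

1.74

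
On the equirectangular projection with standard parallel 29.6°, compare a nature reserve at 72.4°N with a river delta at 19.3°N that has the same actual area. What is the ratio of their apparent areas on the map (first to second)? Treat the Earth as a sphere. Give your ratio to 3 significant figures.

3.12

In the equirectangular projection with standard parallel φ₀ = 29.6° (x = Rλ cos φ₀, y = Rφ), meridians are true-scale (h = 1) and the parallel scale is k = cos φ₀ / cos φ.
Areal scale at 72.4°: h·k = 1.000 × 2.876 = 2.876.
Areal scale at 19.3°: h·k = 1.000 × 0.9213 = 0.9213.
Ratio = 2.876/0.9213 ≈ 3.12.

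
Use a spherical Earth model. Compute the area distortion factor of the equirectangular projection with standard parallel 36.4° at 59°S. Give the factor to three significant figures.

With standard parallel φ₀ = 36.4°, the equirectangular projection gives x = Rλ cos φ₀, y = Rφ, so h = 1 and k = cos 36.4° / cos φ.
Areal scale = h·k = 1 × cos φ₀ / cos φ; at 59°, h = 1.000, k = 1.563, so h·k = 1.563.

1.56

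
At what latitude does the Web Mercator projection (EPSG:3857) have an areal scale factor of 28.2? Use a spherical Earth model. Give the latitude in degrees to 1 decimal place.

Mercator areal scale is sec²φ.
sec²φ = 28.2  ⇒  cos²φ = 0.03546  ⇒  cos φ = 0.1883.
φ = arccos(0.1883) ≈ 79.1°.

79.1°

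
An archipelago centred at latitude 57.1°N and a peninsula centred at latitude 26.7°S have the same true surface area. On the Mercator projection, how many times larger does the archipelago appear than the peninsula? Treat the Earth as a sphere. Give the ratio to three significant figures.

On Mercator, area is exaggerated by sec²φ = 1/cos²φ.
At 57.1°: sec²(57.1°) = 1/0.5432² = 3.389.
At 26.7°: sec²(26.7°) = 1/0.8934² = 1.253.
Ratio = 3.389/1.253 = cos²(26.7°)/cos²(57.1°) ≈ 2.71.

2.71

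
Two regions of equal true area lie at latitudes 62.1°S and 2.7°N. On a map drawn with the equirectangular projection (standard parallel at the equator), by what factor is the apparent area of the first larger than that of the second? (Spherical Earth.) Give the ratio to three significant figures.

For the equirectangular projection with φ₀ = 0 (plate carrée), h = 1 along meridians and k = sec φ along parallels.
Areal scale at 62.1°: h·k = 1.000 × 2.137 = 2.137.
Areal scale at 2.7°: h·k = 1.000 × 1.001 = 1.001.
Ratio = 2.137/1.001 ≈ 2.13.

2.13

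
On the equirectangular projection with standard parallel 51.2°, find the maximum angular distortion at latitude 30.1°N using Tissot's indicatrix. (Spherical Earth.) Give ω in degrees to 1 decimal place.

In the equirectangular projection with standard parallel φ₀ = 51.2° (x = Rλ cos φ₀, y = Rφ), meridians are true-scale (h = 1) and the parallel scale is k = cos φ₀ / cos φ.
At 30.1°: h = 1.000, k = 0.7243; principal scales a = 1.000, b = 0.7243.
sin(ω/2) = (a − b)/(a + b) = 0.2757/1.724 = 0.1599, so ω = 2 arcsin(0.1599) ≈ 18.4°.

18.4°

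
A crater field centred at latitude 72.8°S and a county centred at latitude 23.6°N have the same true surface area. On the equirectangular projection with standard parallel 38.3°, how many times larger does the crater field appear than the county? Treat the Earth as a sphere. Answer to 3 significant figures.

In the equirectangular projection with standard parallel φ₀ = 38.3° (x = Rλ cos φ₀, y = Rφ), meridians are true-scale (h = 1) and the parallel scale is k = cos φ₀ / cos φ.
Areal scale at 72.8°: h·k = 1.000 × 2.654 = 2.654.
Areal scale at 23.6°: h·k = 1.000 × 0.8564 = 0.8564.
Ratio = 2.654/0.8564 ≈ 3.10.

3.10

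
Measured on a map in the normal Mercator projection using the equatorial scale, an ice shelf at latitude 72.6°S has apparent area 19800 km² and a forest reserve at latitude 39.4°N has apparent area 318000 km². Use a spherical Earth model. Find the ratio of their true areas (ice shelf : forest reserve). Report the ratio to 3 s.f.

0.00932

Mercator's areal exaggeration is sec²φ; hence true area = (apparent area) · cos²φ.
True area of ice shelf: 19800 × cos²(72.6°) = 19800 × 0.08943 = 1771 km².
True area of forest reserve: 318000 × cos²(39.4°) = 318000 × 0.5971 = 189900 km².
Ratio = 1771 / 189900 ≈ 0.00932.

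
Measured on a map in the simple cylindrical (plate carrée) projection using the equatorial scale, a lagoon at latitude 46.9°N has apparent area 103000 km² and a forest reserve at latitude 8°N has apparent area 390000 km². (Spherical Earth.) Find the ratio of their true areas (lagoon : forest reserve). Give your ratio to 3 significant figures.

On the plate carrée, areal scale = h·k = 1 × sec φ, so true area = apparent × cos φ.
True area of lagoon: 103000 × cos(46.9°) = 103000 × 0.6833 = 70380 km².
True area of forest reserve: 390000 × cos(8°) = 390000 × 0.9903 = 386200 km².
Ratio = 70380 / 386200 ≈ 0.182.

0.182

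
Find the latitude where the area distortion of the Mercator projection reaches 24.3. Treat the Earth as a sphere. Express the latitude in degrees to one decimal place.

78.3°

Mercator areal scale is sec²φ.
sec²φ = 24.3  ⇒  cos²φ = 0.04115  ⇒  cos φ = 0.2029.
φ = arccos(0.2029) ≈ 78.3°.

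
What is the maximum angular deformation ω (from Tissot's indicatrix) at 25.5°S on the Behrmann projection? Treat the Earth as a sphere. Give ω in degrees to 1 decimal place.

The Behrmann projection is cylindrical equal-area with φ₀ = 30°. Cylindrical equal-area (φ₀ = 30°): h = cos φ / cos 30° along meridians, k = cos 30° / cos φ along parallels; h·k = 1.
At 25.5°: h = 1.042, k = 0.9595; principal scales a = 1.042, b = 0.9595.
sin(ω/2) = (a − b)/(a + b) = 0.08272/2.002 = 0.04133, so ω = 2 arcsin(0.04133) ≈ 4.7°.

4.7°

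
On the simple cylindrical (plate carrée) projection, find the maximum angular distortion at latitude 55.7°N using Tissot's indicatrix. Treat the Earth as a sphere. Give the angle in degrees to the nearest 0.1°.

32.4°

Plate carrée maps x = Rλ, y = Rφ. The meridian scale is h = 1 and the parallel scale is k = 1/cos φ = sec φ.
At 55.7°: h = 1.000, k = 1.775; principal scales a = 1.775, b = 1.000.
sin(ω/2) = (a − b)/(a + b) = 0.7745/2.775 = 0.2792, so ω = 2 arcsin(0.2792) ≈ 32.4°.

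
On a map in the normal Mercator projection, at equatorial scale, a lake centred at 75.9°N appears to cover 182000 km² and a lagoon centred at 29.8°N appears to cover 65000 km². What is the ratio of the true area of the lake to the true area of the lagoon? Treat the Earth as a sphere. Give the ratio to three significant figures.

Mercator's areal exaggeration is sec²φ; hence true area = (apparent area) · cos²φ.
True area of lake: 182000 × cos²(75.9°) = 182000 × 0.05935 = 10800 km².
True area of lagoon: 65000 × cos²(29.8°) = 65000 × 0.7530 = 48950 km².
Ratio = 10800 / 48950 ≈ 0.221.

0.221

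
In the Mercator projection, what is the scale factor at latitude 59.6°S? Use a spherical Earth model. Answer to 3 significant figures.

The Mercator projection is conformal; its linear scale factor is the same in every direction and equals sec φ = 1/cos φ.
k = 1/cos 59.6° = 1/0.5060 = 1.976.

1.98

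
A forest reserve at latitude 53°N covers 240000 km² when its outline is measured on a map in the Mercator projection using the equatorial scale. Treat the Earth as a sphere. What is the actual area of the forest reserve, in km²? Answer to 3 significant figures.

86900 km²

Mercator is conformal, so the point scale is isotropic: h = k = sec φ = 1/cos φ.
Areal scale = k² = sec²φ = 1/cos²(53°) = 1/0.6018² = 2.761.
True area = apparent / (areal scale) = 240000 / 2.761 ≈ 86900 km².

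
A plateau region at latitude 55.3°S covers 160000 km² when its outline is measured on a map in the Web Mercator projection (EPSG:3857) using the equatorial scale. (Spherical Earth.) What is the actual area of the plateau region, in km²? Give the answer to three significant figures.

Mercator is conformal, so the point scale is isotropic: h = k = sec φ = 1/cos φ.
Areal scale = k² = sec²φ = 1/cos²(55.3°) = 1/0.5693² = 3.086.
True area = apparent / (areal scale) = 160000 / 3.086 ≈ 51900 km².

51900 km²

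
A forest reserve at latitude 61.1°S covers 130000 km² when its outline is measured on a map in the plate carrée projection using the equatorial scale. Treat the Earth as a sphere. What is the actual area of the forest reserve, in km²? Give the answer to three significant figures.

In the plate carrée (x = Rλ, y = Rφ), meridians are true-scale (h = 1) and parallels are stretched by k = sec φ.
Areal scale = h·k = 1 × sec φ; at 61.1°, h = 1.000, k = 2.069, so h·k = 2.069.
True area = apparent / (areal scale) = 130000 / 2.069 ≈ 62800 km².

62800 km²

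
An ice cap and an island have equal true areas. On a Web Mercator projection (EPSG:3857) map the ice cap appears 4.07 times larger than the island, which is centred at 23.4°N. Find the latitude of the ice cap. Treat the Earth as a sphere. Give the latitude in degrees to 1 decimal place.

Mercator areal scale is sec²φ, so apparent-area ratio = sec²φ₁ / sec²φ₂ = cos²φ₂ / cos²φ₁.
cos²φ₂ / cos²φ₁ = 4.07  ⇒  cos φ₁ = cos 23.4° / √4.07 = 0.9178/2.017 = 0.4549.
φ₁ = arccos(0.4549) ≈ 62.9°.

62.9°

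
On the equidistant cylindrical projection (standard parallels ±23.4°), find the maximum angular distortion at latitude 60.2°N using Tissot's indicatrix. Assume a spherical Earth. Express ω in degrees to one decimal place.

34.6°

With standard parallel φ₀ = 23.4°, the equirectangular projection gives x = Rλ cos φ₀, y = Rφ, so h = 1 and k = cos 23.4° / cos φ.
At 60.2°: h = 1.000, k = 1.847; principal scales a = 1.847, b = 1.000.
sin(ω/2) = (a − b)/(a + b) = 0.8467/2.847 = 0.2974, so ω = 2 arcsin(0.2974) ≈ 34.6°.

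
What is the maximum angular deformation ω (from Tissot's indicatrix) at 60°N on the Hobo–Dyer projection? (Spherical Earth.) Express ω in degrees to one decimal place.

51.1°

Hobo–Dyer is a cylindrical equal-area projection with standard parallels at ±37.5°. A cylindrical equal-area projection with standard parallel φ₀ has meridian scale h = cos φ / cos φ₀ and parallel scale k = cos φ₀ / cos φ (so areas are preserved, h·k = 1).
At 60°: h = 0.6302, k = 1.587; principal scales a = 1.587, b = 0.6302.
sin(ω/2) = (a − b)/(a + b) = 0.9565/2.217 = 0.4314, so ω = 2 arcsin(0.4314) ≈ 51.1°.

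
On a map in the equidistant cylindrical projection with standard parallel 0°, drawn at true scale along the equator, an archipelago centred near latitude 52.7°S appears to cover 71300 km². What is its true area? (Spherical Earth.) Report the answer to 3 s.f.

In the plate carrée (x = Rλ, y = Rφ), meridians are true-scale (h = 1) and parallels are stretched by k = sec φ.
Areal scale = h·k = 1 × sec φ; at 52.7°, h = 1.000, k = 1.650, so h·k = 1.650.
True area = apparent / (areal scale) = 71300 / 1.650 ≈ 43200 km².

43200 km²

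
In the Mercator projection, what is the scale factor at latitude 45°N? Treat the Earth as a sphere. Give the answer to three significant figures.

Mercator is conformal, so the point scale is isotropic: h = k = sec φ = 1/cos φ.
k = 1/cos 45° = 1/0.7071 = 1.414.

1.41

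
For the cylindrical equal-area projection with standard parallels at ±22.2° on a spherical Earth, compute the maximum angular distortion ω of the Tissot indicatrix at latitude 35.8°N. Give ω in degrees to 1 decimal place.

A cylindrical equal-area projection with standard parallel φ₀ has meridian scale h = cos φ / cos φ₀ and parallel scale k = cos φ₀ / cos φ (so areas are preserved, h·k = 1).
At 35.8°: h = 0.8760, k = 1.142; principal scales a = 1.142, b = 0.8760.
sin(ω/2) = (a − b)/(a + b) = 0.2655/2.018 = 0.1316, so ω = 2 arcsin(0.1316) ≈ 15.1°.

15.1°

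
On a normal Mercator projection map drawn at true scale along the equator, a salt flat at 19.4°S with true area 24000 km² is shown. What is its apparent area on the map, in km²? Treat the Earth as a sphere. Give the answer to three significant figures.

Mercator is conformal, so the point scale is isotropic: h = k = sec φ = 1/cos φ.
Areal scale = k² = sec²φ = 1/cos²(19.4°) = 1/0.9432² = 1.124.
Apparent area = 24000 × 1.124 ≈ 27000 km².

27000 km²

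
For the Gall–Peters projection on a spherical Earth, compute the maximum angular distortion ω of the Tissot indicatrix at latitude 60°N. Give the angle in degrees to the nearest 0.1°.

The Gall–Peters projection is cylindrical equal-area with φ₀ = 45°. For cylindrical equal-area with standard parallel φ₀, h = cos φ / cos φ₀ and k = cos φ₀ / cos φ, so h·k = 1.
At 60°: h = 0.7071, k = 1.414; principal scales a = 1.414, b = 0.7071.
sin(ω/2) = (a − b)/(a + b) = 0.7071/2.121 = 0.3333, so ω = 2 arcsin(0.3333) ≈ 38.9°.

38.9°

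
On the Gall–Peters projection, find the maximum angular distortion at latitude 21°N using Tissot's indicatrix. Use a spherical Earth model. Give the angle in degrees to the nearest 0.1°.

31.4°

The Gall–Peters projection is cylindrical equal-area with φ₀ = 45°. A cylindrical equal-area projection with standard parallel φ₀ has meridian scale h = cos φ / cos φ₀ and parallel scale k = cos φ₀ / cos φ (so areas are preserved, h·k = 1).
At 21°: h = 1.320, k = 0.7574; principal scales a = 1.320, b = 0.7574.
sin(ω/2) = (a − b)/(a + b) = 0.5629/2.078 = 0.2709, so ω = 2 arcsin(0.2709) ≈ 31.4°.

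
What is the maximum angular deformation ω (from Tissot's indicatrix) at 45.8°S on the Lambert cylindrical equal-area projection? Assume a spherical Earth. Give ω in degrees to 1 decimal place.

40.5°

The Lambert cylindrical equal-area projection is the cylindrical equal-area projection with its standard parallel at the equator (φ₀ = 0). For cylindrical equal-area with standard parallel φ₀, h = cos φ / cos φ₀ and k = cos φ₀ / cos φ, so h·k = 1.
At 45.8°: h = 0.6972, k = 1.434; principal scales a = 1.434, b = 0.6972.
sin(ω/2) = (a − b)/(a + b) = 0.7372/2.132 = 0.3459, so ω = 2 arcsin(0.3459) ≈ 40.5°.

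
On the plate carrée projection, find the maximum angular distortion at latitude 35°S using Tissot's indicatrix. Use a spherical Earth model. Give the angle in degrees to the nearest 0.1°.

In the plate carrée (x = Rλ, y = Rφ), meridians are true-scale (h = 1) and parallels are stretched by k = sec φ.
At 35°: h = 1.000, k = 1.221; principal scales a = 1.221, b = 1.000.
sin(ω/2) = (a − b)/(a + b) = 0.2208/2.221 = 0.09941, so ω = 2 arcsin(0.09941) ≈ 11.4°.

11.4°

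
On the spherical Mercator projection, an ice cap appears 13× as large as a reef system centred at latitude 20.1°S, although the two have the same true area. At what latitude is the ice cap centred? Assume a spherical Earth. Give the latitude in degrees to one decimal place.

For equal true areas on Mercator, apparent areas scale as sec²φ, so the ratio is cos²φ₂ / cos²φ₁.
cos²φ₂ / cos²φ₁ = 13  ⇒  cos φ₁ = cos 20.1° / √13 = 0.9391/3.606 = 0.2605.
φ₁ = arccos(0.2605) ≈ 74.9°.

74.9°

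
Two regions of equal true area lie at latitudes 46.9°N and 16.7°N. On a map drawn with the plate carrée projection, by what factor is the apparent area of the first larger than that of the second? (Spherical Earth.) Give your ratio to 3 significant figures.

In the plate carrée (x = Rλ, y = Rφ), meridians are true-scale (h = 1) and parallels are stretched by k = sec φ.
Areal scale at 46.9°: h·k = 1.000 × 1.464 = 1.464.
Areal scale at 16.7°: h·k = 1.000 × 1.044 = 1.044.
Ratio = 1.464/1.044 ≈ 1.40.

1.40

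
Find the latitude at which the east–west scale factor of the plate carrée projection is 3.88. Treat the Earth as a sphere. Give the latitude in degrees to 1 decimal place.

75.1°

Plate carrée: h = 1, k = sec φ along parallels.
sec φ = 3.88  ⇒  cos φ = 0.2577  ⇒  φ ≈ 75.1°.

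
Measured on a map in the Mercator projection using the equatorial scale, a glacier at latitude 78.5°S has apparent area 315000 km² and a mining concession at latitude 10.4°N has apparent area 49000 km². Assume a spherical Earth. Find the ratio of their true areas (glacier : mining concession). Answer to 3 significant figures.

Since Mercator area scale is 1/cos²φ, the true area equals the apparent area multiplied by cos²φ.
True area of glacier: 315000 × cos²(78.5°) = 315000 × 0.03975 = 12520 km².
True area of mining concession: 49000 × cos²(10.4°) = 49000 × 0.9674 = 47400 km².
Ratio = 12520 / 47400 ≈ 0.264.

0.264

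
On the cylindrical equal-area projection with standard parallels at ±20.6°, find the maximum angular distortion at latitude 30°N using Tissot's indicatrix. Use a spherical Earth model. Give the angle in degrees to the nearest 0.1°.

8.9°

Cylindrical equal-area (φ₀ = 20.6°): h = cos φ / cos 20.6° along meridians, k = cos 20.6° / cos φ along parallels; h·k = 1.
At 30°: h = 0.9252, k = 1.081; principal scales a = 1.081, b = 0.9252.
sin(ω/2) = (a − b)/(a + b) = 0.1557/2.006 = 0.07761, so ω = 2 arcsin(0.07761) ≈ 8.9°.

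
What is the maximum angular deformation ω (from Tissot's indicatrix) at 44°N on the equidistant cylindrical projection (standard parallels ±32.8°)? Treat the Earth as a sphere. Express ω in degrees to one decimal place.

The equidistant cylindrical projection with φ₀ = 32.8° has h = 1 (meridians true) and k = cos φ₀ / cos φ along parallels.
At 44°: h = 1.000, k = 1.169; principal scales a = 1.169, b = 1.000.
sin(ω/2) = (a − b)/(a + b) = 0.1685/2.169 = 0.07771, so ω = 2 arcsin(0.07771) ≈ 8.9°.

8.9°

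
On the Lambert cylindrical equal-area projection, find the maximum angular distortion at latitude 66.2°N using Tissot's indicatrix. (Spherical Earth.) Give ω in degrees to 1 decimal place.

The Lambert cylindrical equal-area projection is the cylindrical equal-area projection with its standard parallel at the equator (φ₀ = 0). For cylindrical equal-area with standard parallel φ₀, h = cos φ / cos φ₀ and k = cos φ₀ / cos φ, so h·k = 1.
At 66.2°: h = 0.4035, k = 2.478; principal scales a = 2.478, b = 0.4035.
sin(ω/2) = (a − b)/(a + b) = 2.074/2.882 = 0.7199, so ω = 2 arcsin(0.7199) ≈ 92.1°.

92.1°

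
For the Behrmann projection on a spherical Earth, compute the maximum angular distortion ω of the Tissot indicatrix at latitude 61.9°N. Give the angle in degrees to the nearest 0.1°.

The Behrmann projection is cylindrical equal-area with φ₀ = 30°. A cylindrical equal-area projection with standard parallel φ₀ has meridian scale h = cos φ / cos φ₀ and parallel scale k = cos φ₀ / cos φ (so areas are preserved, h·k = 1).
At 61.9°: h = 0.5439, k = 1.839; principal scales a = 1.839, b = 0.5439.
sin(ω/2) = (a − b)/(a + b) = 1.295/2.383 = 0.5434, so ω = 2 arcsin(0.5434) ≈ 65.8°.

65.8°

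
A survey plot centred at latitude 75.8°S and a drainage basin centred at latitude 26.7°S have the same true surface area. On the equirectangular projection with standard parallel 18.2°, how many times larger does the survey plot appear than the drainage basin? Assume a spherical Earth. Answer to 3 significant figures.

The equidistant cylindrical projection with φ₀ = 18.2° has h = 1 (meridians true) and k = cos φ₀ / cos φ along parallels.
Areal scale at 75.8°: h·k = 1.000 × 3.873 = 3.873.
Areal scale at 26.7°: h·k = 1.000 × 1.063 = 1.063.
Ratio = 3.873/1.063 ≈ 3.64.

3.64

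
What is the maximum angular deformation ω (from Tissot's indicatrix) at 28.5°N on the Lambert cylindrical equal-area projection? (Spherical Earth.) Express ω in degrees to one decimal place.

14.8°

The Lambert cylindrical equal-area projection is the cylindrical equal-area projection with its standard parallel at the equator (φ₀ = 0). Cylindrical equal-area (φ₀ = 0°): h = cos φ / cos 0° along meridians, k = cos 0° / cos φ along parallels; h·k = 1.
At 28.5°: h = 0.8788, k = 1.138; principal scales a = 1.138, b = 0.8788.
sin(ω/2) = (a − b)/(a + b) = 0.2591/2.017 = 0.1285, so ω = 2 arcsin(0.1285) ≈ 14.8°.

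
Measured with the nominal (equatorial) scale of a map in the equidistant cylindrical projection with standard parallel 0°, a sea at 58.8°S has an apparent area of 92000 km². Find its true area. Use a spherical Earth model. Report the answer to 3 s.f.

47700 km²

For the equirectangular projection with φ₀ = 0 (plate carrée), h = 1 along meridians and k = sec φ along parallels.
Areal scale = h·k = 1 × sec φ; at 58.8°, h = 1.000, k = 1.930, so h·k = 1.930.
True area = apparent / (areal scale) = 92000 / 1.930 ≈ 47700 km².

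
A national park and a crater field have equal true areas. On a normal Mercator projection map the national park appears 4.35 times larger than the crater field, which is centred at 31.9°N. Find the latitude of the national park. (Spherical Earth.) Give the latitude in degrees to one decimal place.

66.0°

For equal true areas on Mercator, apparent areas scale as sec²φ, so the ratio is cos²φ₂ / cos²φ₁.
cos²φ₂ / cos²φ₁ = 4.35  ⇒  cos φ₁ = cos 31.9° / √4.35 = 0.8490/2.086 = 0.4071.
φ₁ = arccos(0.4071) ≈ 66.0°.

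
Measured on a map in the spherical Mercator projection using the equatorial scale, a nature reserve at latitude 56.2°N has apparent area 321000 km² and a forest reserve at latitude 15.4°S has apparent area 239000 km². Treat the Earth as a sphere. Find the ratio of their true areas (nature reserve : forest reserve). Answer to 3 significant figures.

On Mercator the areal scale is sec²φ, so true area = apparent × cos²φ.
True area of nature reserve: 321000 × cos²(56.2°) = 321000 × 0.3095 = 99340 km².
True area of forest reserve: 239000 × cos²(15.4°) = 239000 × 0.9295 = 222100 km².
Ratio = 99340 / 222100 ≈ 0.447.

0.447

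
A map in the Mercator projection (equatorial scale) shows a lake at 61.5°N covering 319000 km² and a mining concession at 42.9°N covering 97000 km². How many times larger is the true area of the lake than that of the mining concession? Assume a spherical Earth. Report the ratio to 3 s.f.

Since Mercator area scale is 1/cos²φ, the true area equals the apparent area multiplied by cos²φ.
True area of lake: 319000 × cos²(61.5°) = 319000 × 0.2277 = 72630 km².
True area of mining concession: 97000 × cos²(42.9°) = 97000 × 0.5366 = 52050 km².
Ratio = 72630 / 52050 ≈ 1.40.

1.40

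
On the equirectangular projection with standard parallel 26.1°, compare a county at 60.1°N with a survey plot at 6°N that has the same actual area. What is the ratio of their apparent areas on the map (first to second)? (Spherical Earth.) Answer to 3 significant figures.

In the equirectangular projection with standard parallel φ₀ = 26.1° (x = Rλ cos φ₀, y = Rφ), meridians are true-scale (h = 1) and the parallel scale is k = cos φ₀ / cos φ.
Areal scale at 60.1°: h·k = 1.000 × 1.802 = 1.802.
Areal scale at 6°: h·k = 1.000 × 0.9030 = 0.9030.
Ratio = 1.802/0.9030 ≈ 2.00.

2.00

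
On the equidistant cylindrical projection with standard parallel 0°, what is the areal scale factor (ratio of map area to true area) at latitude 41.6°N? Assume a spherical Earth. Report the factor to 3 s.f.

In the plate carrée (x = Rλ, y = Rφ), meridians are true-scale (h = 1) and parallels are stretched by k = sec φ.
Areal scale = h·k = 1 × sec φ; at 41.6°, h = 1.000, k = 1.337, so h·k = 1.337.

1.34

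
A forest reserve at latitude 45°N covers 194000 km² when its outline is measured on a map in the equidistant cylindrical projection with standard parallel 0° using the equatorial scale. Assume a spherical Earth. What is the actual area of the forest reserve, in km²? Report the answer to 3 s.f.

In the plate carrée (x = Rλ, y = Rφ), meridians are true-scale (h = 1) and parallels are stretched by k = sec φ.
Areal scale = h·k = 1 × sec φ; at 45°, h = 1.000, k = 1.414, so h·k = 1.414.
True area = apparent / (areal scale) = 194000 / 1.414 ≈ 137000 km².

137000 km²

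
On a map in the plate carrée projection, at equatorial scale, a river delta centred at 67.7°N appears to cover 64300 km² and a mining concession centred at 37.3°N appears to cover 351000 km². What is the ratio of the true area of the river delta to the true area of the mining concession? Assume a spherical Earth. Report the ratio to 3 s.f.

0.0874

Plate carrée has h = 1 and k = sec φ, giving areal scale sec φ; true area = (apparent area) · cos φ.
True area of river delta: 64300 × cos(67.7°) = 64300 × 0.3795 = 24400 km².
True area of mining concession: 351000 × cos(37.3°) = 351000 × 0.7955 = 279200 km².
Ratio = 24400 / 279200 ≈ 0.0874.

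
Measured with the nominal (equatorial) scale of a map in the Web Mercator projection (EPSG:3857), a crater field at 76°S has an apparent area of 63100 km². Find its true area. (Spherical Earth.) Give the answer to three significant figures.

3690 km²

For Mercator, h = k = sec φ (a conformal cylindrical projection has a single point scale, 1/cos φ).
Areal scale = k² = sec²φ = 1/cos²(76°) = 1/0.2419² = 17.09.
True area = apparent / (areal scale) = 63100 / 17.09 ≈ 3690 km².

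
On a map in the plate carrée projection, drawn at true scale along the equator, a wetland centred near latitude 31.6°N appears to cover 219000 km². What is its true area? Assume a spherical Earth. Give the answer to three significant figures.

187000 km²

For the equirectangular projection with φ₀ = 0 (plate carrée), h = 1 along meridians and k = sec φ along parallels.
Areal scale = h·k = 1 × sec φ; at 31.6°, h = 1.000, k = 1.174, so h·k = 1.174.
True area = apparent / (areal scale) = 219000 / 1.174 ≈ 187000 km².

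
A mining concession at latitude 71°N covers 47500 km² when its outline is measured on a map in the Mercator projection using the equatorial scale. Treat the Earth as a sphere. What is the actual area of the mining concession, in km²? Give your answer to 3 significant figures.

5030 km²

For Mercator, h = k = sec φ (a conformal cylindrical projection has a single point scale, 1/cos φ).
Areal scale = k² = sec²φ = 1/cos²(71°) = 1/0.3256² = 9.434.
True area = apparent / (areal scale) = 47500 / 9.434 ≈ 5030 km².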